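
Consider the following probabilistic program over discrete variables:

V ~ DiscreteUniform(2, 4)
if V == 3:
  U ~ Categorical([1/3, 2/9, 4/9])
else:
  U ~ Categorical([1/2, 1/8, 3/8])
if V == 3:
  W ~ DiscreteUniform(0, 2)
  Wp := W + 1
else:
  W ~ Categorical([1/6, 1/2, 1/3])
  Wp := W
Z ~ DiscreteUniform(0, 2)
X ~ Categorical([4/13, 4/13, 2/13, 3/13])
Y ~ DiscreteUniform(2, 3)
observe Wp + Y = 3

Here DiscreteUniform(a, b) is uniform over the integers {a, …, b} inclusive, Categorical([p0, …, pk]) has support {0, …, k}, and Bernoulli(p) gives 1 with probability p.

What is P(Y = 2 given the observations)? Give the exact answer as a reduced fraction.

P(Y = 2 | obs) = 4/5

Enumerate traces; 180 have nonzero weight after conditioning:
  (V=2, U=0, W=0, Z=0, X=0, Y=3) weight 1/702
  (V=2, U=0, W=0, Z=0, X=1, Y=3) weight 1/702
  (V=2, U=0, W=0, Z=0, X=2, Y=3) weight 1/1404
  (V=2, U=0, W=0, Z=0, X=3, Y=3) weight 1/936
  (V=2, U=0, W=0, Z=1, X=0, Y=3) weight 1/702
  (V=2, U=0, W=0, Z=1, X=1, Y=3) weight 1/702
  (V=2, U=0, W=0, Z=1, X=2, Y=3) weight 1/1404
  (V=2, U=0, W=0, Z=1, X=3, Y=3) weight 1/936
  (V=2, U=0, W=1, Z=0, X=0, Y=2) weight 1/234
  … 171 more
Group by Y:
  weight(Y=2) = 2/9
  weight(Y=3) = 1/18
Total weight = 2/9 + 1/18 = 5/18
P(Y=2 | obs) = 2/9 / 5/18 = 4/5
P(Y=3 | obs) = 1/18 / 5/18 = 1/5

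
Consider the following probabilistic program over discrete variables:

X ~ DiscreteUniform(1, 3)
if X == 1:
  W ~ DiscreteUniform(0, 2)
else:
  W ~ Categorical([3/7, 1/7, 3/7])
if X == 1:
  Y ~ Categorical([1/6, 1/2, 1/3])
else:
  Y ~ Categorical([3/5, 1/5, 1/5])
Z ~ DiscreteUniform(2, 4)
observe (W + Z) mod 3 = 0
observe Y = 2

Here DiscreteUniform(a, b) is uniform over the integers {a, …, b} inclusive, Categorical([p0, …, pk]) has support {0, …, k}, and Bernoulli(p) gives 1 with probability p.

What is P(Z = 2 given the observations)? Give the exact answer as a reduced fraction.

Enumerate traces; 9 have nonzero weight after conditioning:
  (X=1, W=0, Y=2, Z=3) weight 1/81
  (X=1, W=1, Y=2, Z=2) weight 1/81
  (X=1, W=2, Y=2, Z=4) weight 1/81
  (X=2, W=0, Y=2, Z=3) weight 1/105
  (X=2, W=1, Y=2, Z=2) weight 1/315
  (X=2, W=2, Y=2, Z=4) weight 1/105
  (X=3, W=0, Y=2, Z=3) weight 1/105
  (X=3, W=1, Y=2, Z=2) weight 1/315
  … 1 more
Group by Z:
  weight(Z=2) = 53/2835
  weight(Z=3) = 89/2835
  weight(Z=4) = 89/2835
Total weight = 53/2835 + 89/2835 + 89/2835 = 11/135
P(Z=2 | obs) = 53/2835 / 11/135 = 53/231
P(Z=3 | obs) = 89/2835 / 11/135 = 89/231
P(Z=4 | obs) = 89/2835 / 11/135 = 89/231

P(Z = 2 | obs) = 53/231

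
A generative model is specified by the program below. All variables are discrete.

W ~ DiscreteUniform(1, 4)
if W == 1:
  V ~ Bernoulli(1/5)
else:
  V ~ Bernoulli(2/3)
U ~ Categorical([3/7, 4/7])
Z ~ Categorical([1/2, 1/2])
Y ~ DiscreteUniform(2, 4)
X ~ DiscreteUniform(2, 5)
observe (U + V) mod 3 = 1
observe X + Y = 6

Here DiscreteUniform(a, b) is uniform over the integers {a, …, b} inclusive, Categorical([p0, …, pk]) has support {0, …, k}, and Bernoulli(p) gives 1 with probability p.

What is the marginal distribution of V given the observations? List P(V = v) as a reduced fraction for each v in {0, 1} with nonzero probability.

Enumerate traces; 48 have nonzero weight after conditioning:
  (W=1, V=0, U=1, Z=0, Y=2, X=4) weight 1/210
  (W=1, V=0, U=1, Z=0, Y=3, X=3) weight 1/210
  (W=1, V=0, U=1, Z=0, Y=4, X=2) weight 1/210
  (W=1, V=0, U=1, Z=1, Y=2, X=4) weight 1/210
  (W=1, V=0, U=1, Z=1, Y=3, X=3) weight 1/210
  (W=1, V=0, U=1, Z=1, Y=4, X=2) weight 1/210
  (W=1, V=1, U=0, Z=0, Y=2, X=4) weight 1/1120
  (W=1, V=1, U=0, Z=0, Y=3, X=3) weight 1/1120
  … 40 more
Group by V:
  weight(V=0) = 9/140
  weight(V=1) = 33/560
Total weight = 9/140 + 33/560 = 69/560
P(V=0 | obs) = 9/140 / 69/560 = 12/23
P(V=1 | obs) = 33/560 / 69/560 = 11/23

P(V=0) = 12/23, P(V=1) = 11/23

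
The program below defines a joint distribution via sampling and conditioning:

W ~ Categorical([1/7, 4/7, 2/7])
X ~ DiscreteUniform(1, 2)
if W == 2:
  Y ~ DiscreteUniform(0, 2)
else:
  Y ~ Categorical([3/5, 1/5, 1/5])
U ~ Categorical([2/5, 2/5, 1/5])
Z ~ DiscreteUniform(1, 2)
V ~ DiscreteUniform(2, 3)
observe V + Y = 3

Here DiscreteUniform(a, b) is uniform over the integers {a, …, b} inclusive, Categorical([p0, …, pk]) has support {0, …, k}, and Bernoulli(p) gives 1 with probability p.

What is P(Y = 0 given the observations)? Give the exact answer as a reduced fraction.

P(Y = 0 | obs) = 11/16

Enumerate traces; 72 have nonzero weight after conditioning:
  (W=0, X=1, Y=0, U=0, Z=1, V=3) weight 3/700
  (W=0, X=1, Y=0, U=0, Z=2, V=3) weight 3/700
  (W=0, X=1, Y=0, U=1, Z=1, V=3) weight 3/700
  (W=0, X=1, Y=0, U=1, Z=2, V=3) weight 3/700
  (W=0, X=1, Y=0, U=2, Z=1, V=3) weight 3/1400
  (W=0, X=1, Y=0, U=2, Z=2, V=3) weight 3/1400
  (W=0, X=1, Y=1, U=0, Z=1, V=2) weight 1/700
  (W=0, X=1, Y=1, U=0, Z=2, V=2) weight 1/700
  … 64 more
Group by Y:
  weight(Y=0) = 11/42
  weight(Y=1) = 5/42
Total weight = 11/42 + 5/42 = 8/21
P(Y=0 | obs) = 11/42 / 8/21 = 11/16
P(Y=1 | obs) = 5/42 / 8/21 = 5/16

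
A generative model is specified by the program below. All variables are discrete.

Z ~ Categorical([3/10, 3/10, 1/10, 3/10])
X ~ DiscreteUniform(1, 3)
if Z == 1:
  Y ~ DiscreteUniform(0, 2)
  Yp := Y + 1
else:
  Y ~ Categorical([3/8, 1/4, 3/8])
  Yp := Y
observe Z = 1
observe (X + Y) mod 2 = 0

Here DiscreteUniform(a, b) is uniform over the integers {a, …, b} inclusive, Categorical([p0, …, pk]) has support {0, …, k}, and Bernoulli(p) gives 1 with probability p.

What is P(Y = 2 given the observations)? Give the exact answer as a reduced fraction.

P(Y = 2 | obs) = 1/4

Enumerate traces; 4 have nonzero weight after conditioning:
  (Z=1, X=1, Y=1) weight 1/30
  (Z=1, X=2, Y=0) weight 1/30
  (Z=1, X=2, Y=2) weight 1/30
  (Z=1, X=3, Y=1) weight 1/30
Group by Y:
  weight(Y=0) = 1/30
  weight(Y=1) = 1/15
  weight(Y=2) = 1/30
Total weight = 1/30 + 1/15 + 1/30 = 2/15
P(Y=0 | obs) = 1/30 / 2/15 = 1/4
P(Y=1 | obs) = 1/15 / 2/15 = 1/2
P(Y=2 | obs) = 1/30 / 2/15 = 1/4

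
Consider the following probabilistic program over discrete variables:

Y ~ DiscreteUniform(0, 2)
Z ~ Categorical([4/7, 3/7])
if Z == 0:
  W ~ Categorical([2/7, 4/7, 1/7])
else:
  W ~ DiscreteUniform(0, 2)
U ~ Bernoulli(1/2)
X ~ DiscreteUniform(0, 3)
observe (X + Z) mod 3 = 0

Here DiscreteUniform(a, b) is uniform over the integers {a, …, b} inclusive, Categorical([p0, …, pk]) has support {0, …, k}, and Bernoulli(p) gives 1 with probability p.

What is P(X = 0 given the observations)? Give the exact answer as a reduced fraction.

P(X = 0 | obs) = 4/11

Enumerate traces; 54 have nonzero weight after conditioning:
  (Y=0, Z=0, W=0, U=0, X=0) weight 1/147
  (Y=0, Z=0, W=0, U=0, X=3) weight 1/147
  (Y=0, Z=0, W=0, U=1, X=0) weight 1/147
  (Y=0, Z=0, W=0, U=1, X=3) weight 1/147
  (Y=0, Z=0, W=1, U=0, X=0) weight 2/147
  (Y=0, Z=0, W=1, U=0, X=3) weight 2/147
  (Y=0, Z=0, W=1, U=1, X=0) weight 2/147
  (Y=0, Z=0, W=1, U=1, X=3) weight 2/147
  (Y=0, Z=1, W=0, U=0, X=2) weight 1/168
  … 45 more
Group by X:
  weight(X=0) = 1/7
  weight(X=2) = 3/28
  weight(X=3) = 1/7
Total weight = 1/7 + 3/28 + 1/7 = 11/28
P(X=0 | obs) = 1/7 / 11/28 = 4/11
P(X=2 | obs) = 3/28 / 11/28 = 3/11
P(X=3 | obs) = 1/7 / 11/28 = 4/11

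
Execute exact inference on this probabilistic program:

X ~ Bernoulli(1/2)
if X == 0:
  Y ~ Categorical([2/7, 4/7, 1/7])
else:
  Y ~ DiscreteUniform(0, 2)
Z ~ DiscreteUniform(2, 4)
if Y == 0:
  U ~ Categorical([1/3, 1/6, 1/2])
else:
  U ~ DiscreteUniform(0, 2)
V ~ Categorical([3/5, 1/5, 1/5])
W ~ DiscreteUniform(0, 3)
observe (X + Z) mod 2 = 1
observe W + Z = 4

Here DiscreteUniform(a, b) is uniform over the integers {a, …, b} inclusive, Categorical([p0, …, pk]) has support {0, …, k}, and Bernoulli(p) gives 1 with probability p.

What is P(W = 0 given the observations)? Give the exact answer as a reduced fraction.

Enumerate traces; 81 have nonzero weight after conditioning:
  (X=0, Y=0, Z=3, U=0, V=0, W=1) weight 1/420
  (X=0, Y=0, Z=3, U=0, V=1, W=1) weight 1/1260
  (X=0, Y=0, Z=3, U=0, V=2, W=1) weight 1/1260
  (X=0, Y=0, Z=3, U=1, V=0, W=1) weight 1/840
  (X=0, Y=0, Z=3, U=1, V=1, W=1) weight 1/2520
  (X=0, Y=0, Z=3, U=1, V=2, W=1) weight 1/2520
  (X=0, Y=0, Z=3, U=2, V=0, W=1) weight 1/280
  (X=0, Y=0, Z=3, U=2, V=1, W=1) weight 1/840
  (X=1, Y=0, Z=2, U=0, V=0, W=2) weight 1/360
  (X=1, Y=0, Z=4, U=0, V=0, W=0) weight 1/360
  … 71 more
Group by W:
  weight(W=0) = 1/24
  weight(W=1) = 1/24
  weight(W=2) = 1/24
Total weight = 1/24 + 1/24 + 1/24 = 1/8
P(W=0 | obs) = 1/24 / 1/8 = 1/3
P(W=1 | obs) = 1/24 / 1/8 = 1/3
P(W=2 | obs) = 1/24 / 1/8 = 1/3

P(W = 0 | obs) = 1/3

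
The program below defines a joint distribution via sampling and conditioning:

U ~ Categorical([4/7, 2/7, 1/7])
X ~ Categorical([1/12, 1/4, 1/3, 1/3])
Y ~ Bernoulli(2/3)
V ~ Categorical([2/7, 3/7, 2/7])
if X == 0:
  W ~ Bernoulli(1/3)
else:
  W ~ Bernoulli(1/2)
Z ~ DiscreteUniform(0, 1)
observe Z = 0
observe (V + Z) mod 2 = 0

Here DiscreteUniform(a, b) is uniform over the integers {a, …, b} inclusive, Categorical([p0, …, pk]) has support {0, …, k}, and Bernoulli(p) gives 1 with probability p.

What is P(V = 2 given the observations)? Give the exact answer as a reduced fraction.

P(V = 2 | obs) = 1/2

Enumerate traces; 96 have nonzero weight after conditioning:
  (U=0, X=0, Y=0, V=0, W=0, Z=0) weight 2/1323
  (U=0, X=0, Y=0, V=0, W=1, Z=0) weight 1/1323
  (U=0, X=0, Y=0, V=2, W=0, Z=0) weight 2/1323
  (U=0, X=0, Y=0, V=2, W=1, Z=0) weight 1/1323
  (U=0, X=0, Y=1, V=0, W=0, Z=0) weight 4/1323
  (U=0, X=0, Y=1, V=0, W=1, Z=0) weight 2/1323
  (U=0, X=0, Y=1, V=2, W=0, Z=0) weight 4/1323
  (U=0, X=0, Y=1, V=2, W=1, Z=0) weight 2/1323
  … 88 more
Group by V:
  weight(V=0) = 1/7
  weight(V=2) = 1/7
Total weight = 1/7 + 1/7 = 2/7
P(V=0 | obs) = 1/7 / 2/7 = 1/2
P(V=2 | obs) = 1/7 / 2/7 = 1/2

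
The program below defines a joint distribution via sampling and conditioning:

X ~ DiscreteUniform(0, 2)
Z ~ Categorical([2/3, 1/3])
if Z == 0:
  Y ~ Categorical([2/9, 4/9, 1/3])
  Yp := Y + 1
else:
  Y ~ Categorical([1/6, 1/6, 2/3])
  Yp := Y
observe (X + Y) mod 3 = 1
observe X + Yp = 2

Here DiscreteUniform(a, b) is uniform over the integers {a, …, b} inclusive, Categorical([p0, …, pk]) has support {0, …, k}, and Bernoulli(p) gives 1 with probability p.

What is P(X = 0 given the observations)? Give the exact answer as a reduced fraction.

P(X = 0 | obs) = 2/3

Enumerate traces; 2 have nonzero weight after conditioning:
  (X=0, Z=0, Y=1) weight 8/81
  (X=1, Z=0, Y=0) weight 4/81
Group by X:
  weight(X=0) = 8/81
  weight(X=1) = 4/81
Total weight = 8/81 + 4/81 = 4/27
P(X=0 | obs) = 8/81 / 4/27 = 2/3
P(X=1 | obs) = 4/81 / 4/27 = 1/3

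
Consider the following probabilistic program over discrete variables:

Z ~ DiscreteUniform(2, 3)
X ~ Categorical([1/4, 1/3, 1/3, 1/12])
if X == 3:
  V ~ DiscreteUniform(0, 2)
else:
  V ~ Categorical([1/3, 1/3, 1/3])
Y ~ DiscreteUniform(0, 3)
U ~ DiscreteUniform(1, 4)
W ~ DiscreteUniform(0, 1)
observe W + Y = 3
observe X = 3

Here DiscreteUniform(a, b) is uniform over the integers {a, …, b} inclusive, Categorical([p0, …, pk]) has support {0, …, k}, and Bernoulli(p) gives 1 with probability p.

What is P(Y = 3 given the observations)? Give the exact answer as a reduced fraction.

Enumerate traces; 48 have nonzero weight after conditioning:
  (Z=2, X=3, V=0, Y=2, U=1, W=1) weight 1/2304
  (Z=2, X=3, V=0, Y=2, U=2, W=1) weight 1/2304
  (Z=2, X=3, V=0, Y=2, U=3, W=1) weight 1/2304
  (Z=2, X=3, V=0, Y=2, U=4, W=1) weight 1/2304
  (Z=2, X=3, V=0, Y=3, U=1, W=0) weight 1/2304
  (Z=2, X=3, V=0, Y=3, U=2, W=0) weight 1/2304
  (Z=2, X=3, V=0, Y=3, U=3, W=0) weight 1/2304
  (Z=2, X=3, V=0, Y=3, U=4, W=0) weight 1/2304
  … 40 more
Group by Y:
  weight(Y=2) = 1/96
  weight(Y=3) = 1/96
Total weight = 1/96 + 1/96 = 1/48
P(Y=2 | obs) = 1/96 / 1/48 = 1/2
P(Y=3 | obs) = 1/96 / 1/48 = 1/2

P(Y = 3 | obs) = 1/2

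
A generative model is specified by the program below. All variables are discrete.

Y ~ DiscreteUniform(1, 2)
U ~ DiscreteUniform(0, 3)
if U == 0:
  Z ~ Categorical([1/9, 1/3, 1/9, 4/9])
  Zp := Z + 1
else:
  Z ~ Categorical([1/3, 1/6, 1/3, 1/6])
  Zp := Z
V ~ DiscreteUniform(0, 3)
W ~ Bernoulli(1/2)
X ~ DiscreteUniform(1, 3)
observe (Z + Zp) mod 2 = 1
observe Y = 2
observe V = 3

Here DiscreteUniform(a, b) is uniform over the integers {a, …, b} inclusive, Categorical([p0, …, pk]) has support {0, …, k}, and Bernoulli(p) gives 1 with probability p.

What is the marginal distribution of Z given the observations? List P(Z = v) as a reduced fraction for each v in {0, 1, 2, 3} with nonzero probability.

Enumerate traces; 24 have nonzero weight after conditioning:
  (Y=2, U=0, Z=0, V=3, W=0, X=1) weight 1/1728
  (Y=2, U=0, Z=0, V=3, W=0, X=2) weight 1/1728
  (Y=2, U=0, Z=0, V=3, W=0, X=3) weight 1/1728
  (Y=2, U=0, Z=0, V=3, W=1, X=1) weight 1/1728
  (Y=2, U=0, Z=0, V=3, W=1, X=2) weight 1/1728
  (Y=2, U=0, Z=0, V=3, W=1, X=3) weight 1/1728
  (Y=2, U=0, Z=1, V=3, W=0, X=1) weight 1/576
  (Y=2, U=0, Z=1, V=3, W=0, X=2) weight 1/576
  (Y=2, U=0, Z=2, V=3, W=0, X=1) weight 1/1728
  (Y=2, U=0, Z=3, V=3, W=0, X=1) weight 1/432
  … 14 more
Group by Z:
  weight(Z=0) = 1/288
  weight(Z=1) = 1/96
  weight(Z=2) = 1/288
  weight(Z=3) = 1/72
Total weight = 1/288 + 1/96 + 1/288 + 1/72 = 1/32
P(Z=0 | obs) = 1/288 / 1/32 = 1/9
P(Z=1 | obs) = 1/96 / 1/32 = 1/3
P(Z=2 | obs) = 1/288 / 1/32 = 1/9
P(Z=3 | obs) = 1/72 / 1/32 = 4/9

P(Z=0) = 1/9, P(Z=1) = 1/3, P(Z=2) = 1/9, P(Z=3) = 4/9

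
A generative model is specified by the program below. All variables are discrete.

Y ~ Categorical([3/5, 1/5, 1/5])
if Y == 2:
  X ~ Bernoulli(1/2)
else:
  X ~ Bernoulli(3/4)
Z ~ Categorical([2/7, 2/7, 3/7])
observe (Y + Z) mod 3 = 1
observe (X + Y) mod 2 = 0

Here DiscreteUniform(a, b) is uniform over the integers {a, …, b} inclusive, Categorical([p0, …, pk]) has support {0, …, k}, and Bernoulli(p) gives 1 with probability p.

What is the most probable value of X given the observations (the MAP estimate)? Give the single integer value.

argmax_v P(X = v | obs) = 0

Enumerate traces; 3 have nonzero weight after conditioning:
  (Y=0, X=0, Z=1) weight 3/70
  (Y=1, X=1, Z=0) weight 3/70
  (Y=2, X=0, Z=2) weight 3/70
Group by X:
  weight(X=0) = 3/35
  weight(X=1) = 3/70
Total weight = 3/35 + 3/70 = 9/70
P(X=0 | obs) = 3/35 / 9/70 = 2/3
P(X=1 | obs) = 3/70 / 9/70 = 1/3
argmax = 0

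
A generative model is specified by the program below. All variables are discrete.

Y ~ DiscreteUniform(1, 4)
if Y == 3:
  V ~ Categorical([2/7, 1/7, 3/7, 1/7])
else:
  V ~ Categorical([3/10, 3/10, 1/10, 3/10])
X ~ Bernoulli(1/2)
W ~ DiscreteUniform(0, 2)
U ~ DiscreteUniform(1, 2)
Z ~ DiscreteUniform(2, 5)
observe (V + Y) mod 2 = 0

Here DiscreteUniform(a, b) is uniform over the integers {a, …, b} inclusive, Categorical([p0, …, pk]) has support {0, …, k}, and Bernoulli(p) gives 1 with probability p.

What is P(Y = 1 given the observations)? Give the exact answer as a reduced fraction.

Enumerate traces; 384 have nonzero weight after conditioning:
  (Y=1, V=1, X=0, W=0, U=1, Z=2) weight 1/640
  (Y=1, V=1, X=0, W=0, U=1, Z=3) weight 1/640
  (Y=1, V=1, X=0, W=0, U=1, Z=4) weight 1/640
  (Y=1, V=1, X=0, W=0, U=1, Z=5) weight 1/640
  (Y=1, V=1, X=0, W=0, U=2, Z=2) weight 1/640
  (Y=1, V=1, X=0, W=0, U=2, Z=3) weight 1/640
  (Y=1, V=1, X=0, W=0, U=2, Z=4) weight 1/640
  (Y=1, V=1, X=0, W=0, U=2, Z=5) weight 1/640
  (Y=2, V=0, X=0, W=0, U=1, Z=2) weight 1/640
  (Y=3, V=1, X=0, W=0, U=1, Z=2) weight 1/1344
  … 374 more
Group by Y:
  weight(Y=1) = 3/20
  weight(Y=2) = 1/10
  weight(Y=3) = 1/14
  weight(Y=4) = 1/10
Total weight = 3/20 + 1/10 + 1/14 + 1/10 = 59/140
P(Y=1 | obs) = 3/20 / 59/140 = 21/59
P(Y=2 | obs) = 1/10 / 59/140 = 14/59
P(Y=3 | obs) = 1/14 / 59/140 = 10/59
P(Y=4 | obs) = 1/10 / 59/140 = 14/59

P(Y = 1 | obs) = 21/59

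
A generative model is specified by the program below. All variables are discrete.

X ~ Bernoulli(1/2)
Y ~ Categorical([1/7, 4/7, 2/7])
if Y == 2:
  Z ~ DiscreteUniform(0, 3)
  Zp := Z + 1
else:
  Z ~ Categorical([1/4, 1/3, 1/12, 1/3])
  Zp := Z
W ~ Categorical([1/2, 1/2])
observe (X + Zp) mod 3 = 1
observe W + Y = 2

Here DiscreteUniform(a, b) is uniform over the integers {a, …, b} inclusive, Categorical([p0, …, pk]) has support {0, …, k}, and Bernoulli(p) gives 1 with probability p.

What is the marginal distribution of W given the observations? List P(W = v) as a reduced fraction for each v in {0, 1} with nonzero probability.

P(W=0) = 9/31, P(W=1) = 22/31

Enumerate traces; 6 have nonzero weight after conditioning:
  (X=0, Y=1, Z=1, W=1) weight 1/21
  (X=0, Y=2, Z=0, W=0) weight 1/56
  (X=0, Y=2, Z=3, W=0) weight 1/56
  (X=1, Y=1, Z=0, W=1) weight 1/28
  (X=1, Y=1, Z=3, W=1) weight 1/21
  (X=1, Y=2, Z=2, W=0) weight 1/56
Group by W:
  weight(W=0) = 3/56
  weight(W=1) = 11/84
Total weight = 3/56 + 11/84 = 31/168
P(W=0 | obs) = 3/56 / 31/168 = 9/31
P(W=1 | obs) = 11/84 / 31/168 = 22/31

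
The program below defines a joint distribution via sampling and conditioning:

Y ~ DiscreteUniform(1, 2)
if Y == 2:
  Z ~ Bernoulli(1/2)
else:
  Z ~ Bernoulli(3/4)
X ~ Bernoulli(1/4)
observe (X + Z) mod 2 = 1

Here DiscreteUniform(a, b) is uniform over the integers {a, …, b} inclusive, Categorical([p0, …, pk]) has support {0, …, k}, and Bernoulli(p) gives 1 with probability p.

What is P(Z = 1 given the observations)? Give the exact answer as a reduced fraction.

P(Z = 1 | obs) = 5/6

Enumerate traces; 4 have nonzero weight after conditioning:
  (Y=1, Z=0, X=1) weight 1/32
  (Y=1, Z=1, X=0) weight 9/32
  (Y=2, Z=0, X=1) weight 1/16
  (Y=2, Z=1, X=0) weight 3/16
Group by Z:
  weight(Z=0) = 3/32
  weight(Z=1) = 15/32
Total weight = 3/32 + 15/32 = 9/16
P(Z=0 | obs) = 3/32 / 9/16 = 1/6
P(Z=1 | obs) = 15/32 / 9/16 = 5/6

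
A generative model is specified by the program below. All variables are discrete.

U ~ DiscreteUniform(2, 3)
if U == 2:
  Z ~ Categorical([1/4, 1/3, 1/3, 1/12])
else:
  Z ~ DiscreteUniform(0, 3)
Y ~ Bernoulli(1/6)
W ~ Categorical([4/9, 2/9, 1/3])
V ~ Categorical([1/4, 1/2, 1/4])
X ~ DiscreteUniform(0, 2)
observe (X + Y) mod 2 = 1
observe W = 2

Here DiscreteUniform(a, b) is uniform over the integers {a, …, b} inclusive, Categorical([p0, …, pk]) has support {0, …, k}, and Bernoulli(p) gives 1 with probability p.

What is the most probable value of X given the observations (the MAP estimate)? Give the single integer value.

Enumerate traces; 72 have nonzero weight after conditioning:
  (U=2, Z=0, Y=0, W=2, V=0, X=1) weight 5/1728
  (U=2, Z=0, Y=0, W=2, V=1, X=1) weight 5/864
  (U=2, Z=0, Y=0, W=2, V=2, X=1) weight 5/1728
  (U=2, Z=0, Y=1, W=2, V=0, X=0) weight 1/1728
  (U=2, Z=0, Y=1, W=2, V=0, X=2) weight 1/1728
  (U=2, Z=0, Y=1, W=2, V=1, X=0) weight 1/864
  (U=2, Z=0, Y=1, W=2, V=1, X=2) weight 1/864
  (U=2, Z=0, Y=1, W=2, V=2, X=0) weight 1/1728
  … 64 more
Group by X:
  weight(X=0) = 1/54
  weight(X=1) = 5/54
  weight(X=2) = 1/54
Total weight = 1/54 + 5/54 + 1/54 = 7/54
P(X=0 | obs) = 1/54 / 7/54 = 1/7
P(X=1 | obs) = 5/54 / 7/54 = 5/7
P(X=2 | obs) = 1/54 / 7/54 = 1/7
argmax = 1

argmax_v P(X = v | obs) = 1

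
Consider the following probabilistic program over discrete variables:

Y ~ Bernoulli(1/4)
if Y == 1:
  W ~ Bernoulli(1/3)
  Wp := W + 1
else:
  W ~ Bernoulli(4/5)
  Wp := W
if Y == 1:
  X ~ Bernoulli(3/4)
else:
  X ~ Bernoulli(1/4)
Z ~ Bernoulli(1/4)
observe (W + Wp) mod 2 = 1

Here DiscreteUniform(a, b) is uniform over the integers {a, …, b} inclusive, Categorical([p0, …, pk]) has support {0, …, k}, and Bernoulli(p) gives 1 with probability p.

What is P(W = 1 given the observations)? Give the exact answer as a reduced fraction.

P(W = 1 | obs) = 1/3

Enumerate traces; 8 have nonzero weight after conditioning:
  (Y=1, W=0, X=0, Z=0) weight 1/32
  (Y=1, W=0, X=0, Z=1) weight 1/96
  (Y=1, W=0, X=1, Z=0) weight 3/32
  (Y=1, W=0, X=1, Z=1) weight 1/32
  (Y=1, W=1, X=0, Z=0) weight 1/64
  (Y=1, W=1, X=0, Z=1) weight 1/192
  (Y=1, W=1, X=1, Z=0) weight 3/64
  (Y=1, W=1, X=1, Z=1) weight 1/64
Group by W:
  weight(W=0) = 1/6
  weight(W=1) = 1/12
Total weight = 1/6 + 1/12 = 1/4
P(W=0 | obs) = 1/6 / 1/4 = 2/3
P(W=1 | obs) = 1/12 / 1/4 = 1/3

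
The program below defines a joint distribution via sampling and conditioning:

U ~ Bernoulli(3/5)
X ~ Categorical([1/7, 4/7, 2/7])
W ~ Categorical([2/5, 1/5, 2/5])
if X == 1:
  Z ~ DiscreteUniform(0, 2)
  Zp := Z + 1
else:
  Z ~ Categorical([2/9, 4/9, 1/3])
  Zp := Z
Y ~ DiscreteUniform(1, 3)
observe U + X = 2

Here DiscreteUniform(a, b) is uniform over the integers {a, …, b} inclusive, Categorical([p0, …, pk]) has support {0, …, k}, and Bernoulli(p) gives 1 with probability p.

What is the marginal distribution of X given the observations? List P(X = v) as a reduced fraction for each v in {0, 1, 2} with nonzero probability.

P(X=1) = 3/4, P(X=2) = 1/4

Enumerate traces; 54 have nonzero weight after conditioning:
  (U=0, X=2, W=0, Z=0, Y=1) weight 16/4725
  (U=0, X=2, W=0, Z=0, Y=2) weight 16/4725
  (U=0, X=2, W=0, Z=0, Y=3) weight 16/4725
  (U=0, X=2, W=0, Z=1, Y=1) weight 32/4725
  (U=0, X=2, W=0, Z=1, Y=2) weight 32/4725
  (U=0, X=2, W=0, Z=1, Y=3) weight 32/4725
  (U=0, X=2, W=0, Z=2, Y=1) weight 8/1575
  (U=0, X=2, W=0, Z=2, Y=2) weight 8/1575
  (U=1, X=1, W=0, Z=0, Y=1) weight 8/525
  … 45 more
Group by X:
  weight(X=1) = 12/35
  weight(X=2) = 4/35
Total weight = 12/35 + 4/35 = 16/35
P(X=1 | obs) = 12/35 / 16/35 = 3/4
P(X=2 | obs) = 4/35 / 16/35 = 1/4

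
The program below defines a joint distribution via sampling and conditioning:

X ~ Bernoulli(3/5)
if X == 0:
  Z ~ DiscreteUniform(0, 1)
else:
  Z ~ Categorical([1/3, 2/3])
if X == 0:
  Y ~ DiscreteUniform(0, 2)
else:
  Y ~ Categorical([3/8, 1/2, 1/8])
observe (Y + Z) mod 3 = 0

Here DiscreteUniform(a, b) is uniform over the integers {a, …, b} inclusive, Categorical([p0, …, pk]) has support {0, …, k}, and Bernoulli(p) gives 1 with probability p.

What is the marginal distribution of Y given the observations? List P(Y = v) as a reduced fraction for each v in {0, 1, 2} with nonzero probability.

Enumerate traces; 4 have nonzero weight after conditioning:
  (X=0, Z=0, Y=0) weight 1/15
  (X=0, Z=1, Y=2) weight 1/15
  (X=1, Z=0, Y=0) weight 3/40
  (X=1, Z=1, Y=2) weight 1/20
Group by Y:
  weight(Y=0) = 17/120
  weight(Y=2) = 7/60
Total weight = 17/120 + 7/60 = 31/120
P(Y=0 | obs) = 17/120 / 31/120 = 17/31
P(Y=2 | obs) = 7/60 / 31/120 = 14/31

P(Y=0) = 17/31, P(Y=2) = 14/31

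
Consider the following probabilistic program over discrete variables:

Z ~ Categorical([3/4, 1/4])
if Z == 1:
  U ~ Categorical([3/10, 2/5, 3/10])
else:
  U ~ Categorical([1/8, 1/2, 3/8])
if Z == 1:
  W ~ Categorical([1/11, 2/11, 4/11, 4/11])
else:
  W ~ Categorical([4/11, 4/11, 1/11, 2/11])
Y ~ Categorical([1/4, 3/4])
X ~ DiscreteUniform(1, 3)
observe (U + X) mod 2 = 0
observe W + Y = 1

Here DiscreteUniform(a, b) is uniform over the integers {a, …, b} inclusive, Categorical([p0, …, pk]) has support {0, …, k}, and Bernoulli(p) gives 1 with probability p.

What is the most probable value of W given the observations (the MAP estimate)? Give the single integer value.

argmax_v P(W = v | obs) = 0

Enumerate traces; 16 have nonzero weight after conditioning:
  (Z=0, U=0, W=0, Y=1, X=2) weight 3/352
  (Z=0, U=0, W=1, Y=0, X=2) weight 1/352
  (Z=0, U=1, W=0, Y=1, X=1) weight 3/88
  (Z=0, U=1, W=0, Y=1, X=3) weight 3/88
  (Z=0, U=1, W=1, Y=0, X=1) weight 1/88
  (Z=0, U=1, W=1, Y=0, X=3) weight 1/88
  (Z=0, U=2, W=0, Y=1, X=2) weight 9/352
  (Z=0, U=2, W=1, Y=0, X=2) weight 3/352
  … 8 more
Group by W:
  weight(W=0) = 97/880
  weight(W=1) = 13/330
Total weight = 97/880 + 13/330 = 79/528
P(W=0 | obs) = 97/880 / 79/528 = 291/395
P(W=1 | obs) = 13/330 / 79/528 = 104/395
argmax = 0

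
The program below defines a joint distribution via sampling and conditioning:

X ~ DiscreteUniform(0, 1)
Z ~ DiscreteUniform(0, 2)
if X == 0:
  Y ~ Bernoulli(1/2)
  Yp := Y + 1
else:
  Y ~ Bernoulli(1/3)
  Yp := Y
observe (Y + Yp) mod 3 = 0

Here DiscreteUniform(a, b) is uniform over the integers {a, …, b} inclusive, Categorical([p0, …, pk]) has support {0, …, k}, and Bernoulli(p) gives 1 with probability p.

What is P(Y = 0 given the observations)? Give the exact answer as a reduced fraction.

Enumerate traces; 6 have nonzero weight after conditioning:
  (X=0, Z=0, Y=1) weight 1/12
  (X=0, Z=1, Y=1) weight 1/12
  (X=0, Z=2, Y=1) weight 1/12
  (X=1, Z=0, Y=0) weight 1/9
  (X=1, Z=1, Y=0) weight 1/9
  (X=1, Z=2, Y=0) weight 1/9
Group by Y:
  weight(Y=0) = 1/3
  weight(Y=1) = 1/4
Total weight = 1/3 + 1/4 = 7/12
P(Y=0 | obs) = 1/3 / 7/12 = 4/7
P(Y=1 | obs) = 1/4 / 7/12 = 3/7

P(Y = 0 | obs) = 4/7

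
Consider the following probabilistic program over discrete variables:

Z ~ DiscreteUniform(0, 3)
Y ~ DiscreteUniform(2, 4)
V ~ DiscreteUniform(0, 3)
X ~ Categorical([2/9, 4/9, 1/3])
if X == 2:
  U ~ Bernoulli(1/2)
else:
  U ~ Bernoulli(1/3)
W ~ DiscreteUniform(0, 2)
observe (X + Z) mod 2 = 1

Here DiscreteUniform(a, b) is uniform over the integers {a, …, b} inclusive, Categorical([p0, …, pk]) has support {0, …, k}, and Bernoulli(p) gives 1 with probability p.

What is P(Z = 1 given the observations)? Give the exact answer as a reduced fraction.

P(Z = 1 | obs) = 5/18

Enumerate traces; 432 have nonzero weight after conditioning:
  (Z=0, Y=2, V=0, X=1, U=0, W=0) weight 1/486
  (Z=0, Y=2, V=0, X=1, U=0, W=1) weight 1/486
  (Z=0, Y=2, V=0, X=1, U=0, W=2) weight 1/486
  (Z=0, Y=2, V=0, X=1, U=1, W=0) weight 1/972
  (Z=0, Y=2, V=0, X=1, U=1, W=1) weight 1/972
  (Z=0, Y=2, V=0, X=1, U=1, W=2) weight 1/972
  (Z=0, Y=2, V=1, X=1, U=0, W=0) weight 1/486
  (Z=0, Y=2, V=1, X=1, U=0, W=1) weight 1/486
  (Z=1, Y=2, V=0, X=0, U=0, W=0) weight 1/972
  (Z=2, Y=2, V=0, X=1, U=0, W=0) weight 1/486
  … 422 more
Group by Z:
  weight(Z=0) = 1/9
  weight(Z=1) = 5/36
  weight(Z=2) = 1/9
  weight(Z=3) = 5/36
Total weight = 1/9 + 5/36 + 1/9 + 5/36 = 1/2
P(Z=0 | obs) = 1/9 / 1/2 = 2/9
P(Z=1 | obs) = 5/36 / 1/2 = 5/18
P(Z=2 | obs) = 1/9 / 1/2 = 2/9
P(Z=3 | obs) = 5/36 / 1/2 = 5/18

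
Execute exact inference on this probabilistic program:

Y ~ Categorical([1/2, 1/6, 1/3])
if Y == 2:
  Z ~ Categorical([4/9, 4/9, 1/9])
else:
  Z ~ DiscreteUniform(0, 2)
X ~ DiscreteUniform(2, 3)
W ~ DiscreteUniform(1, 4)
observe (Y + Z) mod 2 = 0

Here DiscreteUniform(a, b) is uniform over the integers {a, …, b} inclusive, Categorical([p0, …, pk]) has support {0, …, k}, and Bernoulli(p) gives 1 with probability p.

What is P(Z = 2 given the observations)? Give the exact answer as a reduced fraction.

Enumerate traces; 40 have nonzero weight after conditioning:
  (Y=0, Z=0, X=2, W=1) weight 1/48
  (Y=0, Z=0, X=2, W=2) weight 1/48
  (Y=0, Z=0, X=2, W=3) weight 1/48
  (Y=0, Z=0, X=2, W=4) weight 1/48
  (Y=0, Z=0, X=3, W=1) weight 1/48
  (Y=0, Z=0, X=3, W=2) weight 1/48
  (Y=0, Z=0, X=3, W=3) weight 1/48
  (Y=0, Z=0, X=3, W=4) weight 1/48
  (Y=0, Z=2, X=2, W=1) weight 1/48
  (Y=1, Z=1, X=2, W=1) weight 1/144
  … 30 more
Group by Z:
  weight(Z=0) = 17/54
  weight(Z=1) = 1/18
  weight(Z=2) = 11/54
Total weight = 17/54 + 1/18 + 11/54 = 31/54
P(Z=0 | obs) = 17/54 / 31/54 = 17/31
P(Z=1 | obs) = 1/18 / 31/54 = 3/31
P(Z=2 | obs) = 11/54 / 31/54 = 11/31

P(Z = 2 | obs) = 11/31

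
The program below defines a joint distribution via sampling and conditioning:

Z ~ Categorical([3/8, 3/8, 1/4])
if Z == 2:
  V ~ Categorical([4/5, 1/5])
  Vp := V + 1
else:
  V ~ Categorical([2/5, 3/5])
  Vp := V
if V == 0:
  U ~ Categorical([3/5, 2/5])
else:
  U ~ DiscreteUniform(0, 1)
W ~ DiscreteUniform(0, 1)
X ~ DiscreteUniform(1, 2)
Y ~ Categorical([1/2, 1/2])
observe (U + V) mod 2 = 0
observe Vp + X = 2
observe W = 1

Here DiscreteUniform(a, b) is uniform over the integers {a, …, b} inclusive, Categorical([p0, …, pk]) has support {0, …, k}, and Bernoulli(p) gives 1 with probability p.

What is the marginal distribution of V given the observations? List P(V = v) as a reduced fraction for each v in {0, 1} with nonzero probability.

P(V=0) = 4/7, P(V=1) = 3/7

Enumerate traces; 10 have nonzero weight after conditioning:
  (Z=0, V=0, U=0, W=1, X=2, Y=0) weight 9/800
  (Z=0, V=0, U=0, W=1, X=2, Y=1) weight 9/800
  (Z=0, V=1, U=1, W=1, X=1, Y=0) weight 9/640
  (Z=0, V=1, U=1, W=1, X=1, Y=1) weight 9/640
  (Z=1, V=0, U=0, W=1, X=2, Y=0) weight 9/800
  (Z=1, V=0, U=0, W=1, X=2, Y=1) weight 9/800
  (Z=1, V=1, U=1, W=1, X=1, Y=0) weight 9/640
  (Z=1, V=1, U=1, W=1, X=1, Y=1) weight 9/640
  … 2 more
Group by V:
  weight(V=0) = 3/40
  weight(V=1) = 9/160
Total weight = 3/40 + 9/160 = 21/160
P(V=0 | obs) = 3/40 / 21/160 = 4/7
P(V=1 | obs) = 9/160 / 21/160 = 3/7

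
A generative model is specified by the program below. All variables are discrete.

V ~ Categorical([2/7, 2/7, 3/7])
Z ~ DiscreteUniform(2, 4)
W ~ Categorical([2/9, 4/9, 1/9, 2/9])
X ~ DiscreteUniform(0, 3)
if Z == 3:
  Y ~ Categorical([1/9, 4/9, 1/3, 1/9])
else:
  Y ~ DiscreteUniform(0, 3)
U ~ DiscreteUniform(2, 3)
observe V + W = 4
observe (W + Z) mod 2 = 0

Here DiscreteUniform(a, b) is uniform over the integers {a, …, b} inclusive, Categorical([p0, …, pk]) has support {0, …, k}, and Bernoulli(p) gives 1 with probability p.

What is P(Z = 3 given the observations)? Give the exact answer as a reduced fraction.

Enumerate traces; 96 have nonzero weight after conditioning:
  (V=1, Z=3, W=3, X=0, Y=0, U=2) weight 1/3402
  (V=1, Z=3, W=3, X=0, Y=0, U=3) weight 1/3402
  (V=1, Z=3, W=3, X=0, Y=1, U=2) weight 2/1701
  (V=1, Z=3, W=3, X=0, Y=1, U=3) weight 2/1701
  (V=1, Z=3, W=3, X=0, Y=2, U=2) weight 1/1134
  (V=1, Z=3, W=3, X=0, Y=2, U=3) weight 1/1134
  (V=1, Z=3, W=3, X=0, Y=3, U=2) weight 1/3402
  (V=1, Z=3, W=3, X=0, Y=3, U=3) weight 1/3402
  (V=2, Z=2, W=2, X=0, Y=0, U=2) weight 1/2016
  (V=2, Z=4, W=2, X=0, Y=0, U=2) weight 1/2016
  … 86 more
Group by Z:
  weight(Z=2) = 1/63
  weight(Z=3) = 4/189
  weight(Z=4) = 1/63
Total weight = 1/63 + 4/189 + 1/63 = 10/189
P(Z=2 | obs) = 1/63 / 10/189 = 3/10
P(Z=3 | obs) = 4/189 / 10/189 = 2/5
P(Z=4 | obs) = 1/63 / 10/189 = 3/10

P(Z = 3 | obs) = 2/5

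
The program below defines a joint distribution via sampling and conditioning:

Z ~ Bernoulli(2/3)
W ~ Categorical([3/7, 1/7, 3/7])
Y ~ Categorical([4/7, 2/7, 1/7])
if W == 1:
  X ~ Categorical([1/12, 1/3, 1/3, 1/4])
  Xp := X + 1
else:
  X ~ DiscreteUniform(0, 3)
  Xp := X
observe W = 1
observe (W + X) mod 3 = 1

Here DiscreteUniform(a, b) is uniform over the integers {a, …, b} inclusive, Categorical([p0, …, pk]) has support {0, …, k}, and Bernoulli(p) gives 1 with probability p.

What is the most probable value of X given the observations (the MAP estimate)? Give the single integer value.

argmax_v P(X = v | obs) = 3

Enumerate traces; 12 have nonzero weight after conditioning:
  (Z=0, W=1, Y=0, X=0) weight 1/441
  (Z=0, W=1, Y=0, X=3) weight 1/147
  (Z=0, W=1, Y=1, X=0) weight 1/882
  (Z=0, W=1, Y=1, X=3) weight 1/294
  (Z=0, W=1, Y=2, X=0) weight 1/1764
  (Z=0, W=1, Y=2, X=3) weight 1/588
  (Z=1, W=1, Y=0, X=0) weight 2/441
  (Z=1, W=1, Y=0, X=3) weight 2/147
  … 4 more
Group by X:
  weight(X=0) = 1/84
  weight(X=3) = 1/28
Total weight = 1/84 + 1/28 = 1/21
P(X=0 | obs) = 1/84 / 1/21 = 1/4
P(X=3 | obs) = 1/28 / 1/21 = 3/4
argmax = 3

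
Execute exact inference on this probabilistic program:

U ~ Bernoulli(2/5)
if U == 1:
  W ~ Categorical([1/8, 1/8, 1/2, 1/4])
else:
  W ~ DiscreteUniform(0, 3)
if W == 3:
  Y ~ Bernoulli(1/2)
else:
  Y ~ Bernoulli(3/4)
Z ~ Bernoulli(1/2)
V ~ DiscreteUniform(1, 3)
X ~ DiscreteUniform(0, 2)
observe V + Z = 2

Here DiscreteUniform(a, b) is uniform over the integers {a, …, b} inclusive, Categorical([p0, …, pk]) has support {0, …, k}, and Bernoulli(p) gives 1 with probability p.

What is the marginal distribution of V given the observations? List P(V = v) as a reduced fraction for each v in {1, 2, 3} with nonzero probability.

Enumerate traces; 96 have nonzero weight after conditioning:
  (U=0, W=0, Y=0, Z=0, V=2, X=0) weight 1/480
  (U=0, W=0, Y=0, Z=0, V=2, X=1) weight 1/480
  (U=0, W=0, Y=0, Z=0, V=2, X=2) weight 1/480
  (U=0, W=0, Y=0, Z=1, V=1, X=0) weight 1/480
  (U=0, W=0, Y=0, Z=1, V=1, X=1) weight 1/480
  (U=0, W=0, Y=0, Z=1, V=1, X=2) weight 1/480
  (U=0, W=0, Y=1, Z=0, V=2, X=0) weight 1/160
  (U=0, W=0, Y=1, Z=0, V=2, X=1) weight 1/160
  … 88 more
Group by V:
  weight(V=1) = 1/6
  weight(V=2) = 1/6
Total weight = 1/6 + 1/6 = 1/3
P(V=1 | obs) = 1/6 / 1/3 = 1/2
P(V=2 | obs) = 1/6 / 1/3 = 1/2

P(V=1) = 1/2, P(V=2) = 1/2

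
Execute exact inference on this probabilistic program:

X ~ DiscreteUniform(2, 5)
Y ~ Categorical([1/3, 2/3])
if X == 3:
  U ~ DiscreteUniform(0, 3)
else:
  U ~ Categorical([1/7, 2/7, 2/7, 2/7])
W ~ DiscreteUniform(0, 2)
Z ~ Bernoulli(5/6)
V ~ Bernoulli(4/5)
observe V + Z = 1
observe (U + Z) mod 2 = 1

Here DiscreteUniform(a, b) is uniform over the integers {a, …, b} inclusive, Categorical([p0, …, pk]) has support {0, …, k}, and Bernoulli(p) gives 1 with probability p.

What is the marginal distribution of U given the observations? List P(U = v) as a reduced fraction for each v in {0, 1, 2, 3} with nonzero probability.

Enumerate traces; 96 have nonzero weight after conditioning:
  (X=2, Y=0, U=0, W=0, Z=1, V=0) weight 1/1512
  (X=2, Y=0, U=0, W=1, Z=1, V=0) weight 1/1512
  (X=2, Y=0, U=0, W=2, Z=1, V=0) weight 1/1512
  (X=2, Y=0, U=1, W=0, Z=0, V=1) weight 1/945
  (X=2, Y=0, U=1, W=1, Z=0, V=1) weight 1/945
  (X=2, Y=0, U=1, W=2, Z=0, V=1) weight 1/945
  (X=2, Y=0, U=2, W=0, Z=1, V=0) weight 1/756
  (X=2, Y=0, U=2, W=1, Z=1, V=0) weight 1/756
  (X=2, Y=0, U=3, W=0, Z=0, V=1) weight 1/945
  … 87 more
Group by U:
  weight(U=0) = 19/672
  weight(U=1) = 31/840
  weight(U=2) = 31/672
  weight(U=3) = 31/840
Total weight = 19/672 + 31/840 + 31/672 + 31/840 = 83/560
P(U=0 | obs) = 19/672 / 83/560 = 95/498
P(U=1 | obs) = 31/840 / 83/560 = 62/249
P(U=2 | obs) = 31/672 / 83/560 = 155/498
P(U=3 | obs) = 31/840 / 83/560 = 62/249

P(U=0) = 95/498, P(U=1) = 62/249, P(U=2) = 155/498, P(U=3) = 62/249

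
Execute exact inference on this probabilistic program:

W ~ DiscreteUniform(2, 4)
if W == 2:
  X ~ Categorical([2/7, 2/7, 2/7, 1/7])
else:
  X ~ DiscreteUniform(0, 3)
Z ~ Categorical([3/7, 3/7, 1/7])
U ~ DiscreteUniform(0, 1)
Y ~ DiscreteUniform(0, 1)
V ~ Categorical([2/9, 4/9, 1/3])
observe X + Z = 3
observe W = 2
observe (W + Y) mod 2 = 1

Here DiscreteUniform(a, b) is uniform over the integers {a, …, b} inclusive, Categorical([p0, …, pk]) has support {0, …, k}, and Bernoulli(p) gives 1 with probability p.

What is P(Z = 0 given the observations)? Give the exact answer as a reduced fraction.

Enumerate traces; 18 have nonzero weight after conditioning:
  (W=2, X=1, Z=2, U=0, Y=1, V=0) weight 1/1323
  (W=2, X=1, Z=2, U=0, Y=1, V=1) weight 2/1323
  (W=2, X=1, Z=2, U=0, Y=1, V=2) weight 1/882
  (W=2, X=1, Z=2, U=1, Y=1, V=0) weight 1/1323
  (W=2, X=1, Z=2, U=1, Y=1, V=1) weight 2/1323
  (W=2, X=1, Z=2, U=1, Y=1, V=2) weight 1/882
  (W=2, X=2, Z=1, U=0, Y=1, V=0) weight 1/441
  (W=2, X=2, Z=1, U=0, Y=1, V=1) weight 2/441
  (W=2, X=3, Z=0, U=0, Y=1, V=0) weight 1/882
  … 9 more
Group by Z:
  weight(Z=0) = 1/98
  weight(Z=1) = 1/49
  weight(Z=2) = 1/147
Total weight = 1/98 + 1/49 + 1/147 = 11/294
P(Z=0 | obs) = 1/98 / 11/294 = 3/11
P(Z=1 | obs) = 1/49 / 11/294 = 6/11
P(Z=2 | obs) = 1/147 / 11/294 = 2/11

P(Z = 0 | obs) = 3/11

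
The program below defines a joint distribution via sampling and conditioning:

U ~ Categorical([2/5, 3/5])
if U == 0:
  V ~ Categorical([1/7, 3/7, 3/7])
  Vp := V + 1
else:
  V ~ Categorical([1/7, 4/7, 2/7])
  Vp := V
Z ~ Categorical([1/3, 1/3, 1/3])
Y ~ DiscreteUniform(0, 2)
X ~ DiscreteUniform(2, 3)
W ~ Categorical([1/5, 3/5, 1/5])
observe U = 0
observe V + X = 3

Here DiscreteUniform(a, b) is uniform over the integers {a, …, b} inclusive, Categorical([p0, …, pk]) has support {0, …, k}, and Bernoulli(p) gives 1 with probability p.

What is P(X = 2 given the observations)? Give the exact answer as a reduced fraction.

Enumerate traces; 54 have nonzero weight after conditioning:
  (U=0, V=0, Z=0, Y=0, X=3, W=0) weight 1/1575
  (U=0, V=0, Z=0, Y=0, X=3, W=1) weight 1/525
  (U=0, V=0, Z=0, Y=0, X=3, W=2) weight 1/1575
  (U=0, V=0, Z=0, Y=1, X=3, W=0) weight 1/1575
  (U=0, V=0, Z=0, Y=1, X=3, W=1) weight 1/525
  (U=0, V=0, Z=0, Y=1, X=3, W=2) weight 1/1575
  (U=0, V=0, Z=0, Y=2, X=3, W=0) weight 1/1575
  (U=0, V=0, Z=0, Y=2, X=3, W=1) weight 1/525
  (U=0, V=1, Z=0, Y=0, X=2, W=0) weight 1/525
  … 45 more
Group by X:
  weight(X=2) = 3/35
  weight(X=3) = 1/35
Total weight = 3/35 + 1/35 = 4/35
P(X=2 | obs) = 3/35 / 4/35 = 3/4
P(X=3 | obs) = 1/35 / 4/35 = 1/4

P(X = 2 | obs) = 3/4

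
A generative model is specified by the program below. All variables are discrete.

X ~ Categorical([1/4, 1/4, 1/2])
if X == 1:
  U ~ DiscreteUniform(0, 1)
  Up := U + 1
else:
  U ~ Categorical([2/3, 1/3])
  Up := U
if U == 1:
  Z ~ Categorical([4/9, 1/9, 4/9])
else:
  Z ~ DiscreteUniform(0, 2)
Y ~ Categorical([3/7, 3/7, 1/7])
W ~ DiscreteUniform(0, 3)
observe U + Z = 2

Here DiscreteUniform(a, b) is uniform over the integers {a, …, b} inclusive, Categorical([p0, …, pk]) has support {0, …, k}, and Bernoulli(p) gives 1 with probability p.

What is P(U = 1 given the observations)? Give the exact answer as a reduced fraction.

P(U = 1 | obs) = 1/6

Enumerate traces; 72 have nonzero weight after conditioning:
  (X=0, U=0, Z=2, Y=0, W=0) weight 1/168
  (X=0, U=0, Z=2, Y=0, W=1) weight 1/168
  (X=0, U=0, Z=2, Y=0, W=2) weight 1/168
  (X=0, U=0, Z=2, Y=0, W=3) weight 1/168
  (X=0, U=0, Z=2, Y=1, W=0) weight 1/168
  (X=0, U=0, Z=2, Y=1, W=1) weight 1/168
  (X=0, U=0, Z=2, Y=1, W=2) weight 1/168
  (X=0, U=0, Z=2, Y=1, W=3) weight 1/168
  (X=0, U=1, Z=1, Y=0, W=0) weight 1/1008
  … 63 more
Group by U:
  weight(U=0) = 5/24
  weight(U=1) = 1/24
Total weight = 5/24 + 1/24 = 1/4
P(U=0 | obs) = 5/24 / 1/4 = 5/6
P(U=1 | obs) = 1/24 / 1/4 = 1/6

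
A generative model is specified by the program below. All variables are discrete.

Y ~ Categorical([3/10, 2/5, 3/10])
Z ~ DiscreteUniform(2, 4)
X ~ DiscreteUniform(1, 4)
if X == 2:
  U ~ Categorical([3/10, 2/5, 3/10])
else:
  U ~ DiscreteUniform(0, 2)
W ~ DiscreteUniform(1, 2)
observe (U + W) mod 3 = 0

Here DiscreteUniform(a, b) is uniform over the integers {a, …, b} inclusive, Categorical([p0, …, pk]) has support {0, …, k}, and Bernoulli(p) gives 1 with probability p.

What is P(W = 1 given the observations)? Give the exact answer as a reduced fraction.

Enumerate traces; 72 have nonzero weight after conditioning:
  (Y=0, Z=2, X=1, U=1, W=2) weight 1/240
  (Y=0, Z=2, X=1, U=2, W=1) weight 1/240
  (Y=0, Z=2, X=2, U=1, W=2) weight 1/200
  (Y=0, Z=2, X=2, U=2, W=1) weight 3/800
  (Y=0, Z=2, X=3, U=1, W=2) weight 1/240
  (Y=0, Z=2, X=3, U=2, W=1) weight 1/240
  (Y=0, Z=2, X=4, U=1, W=2) weight 1/240
  (Y=0, Z=2, X=4, U=2, W=1) weight 1/240
  … 64 more
Group by W:
  weight(W=1) = 13/80
  weight(W=2) = 7/40
Total weight = 13/80 + 7/40 = 27/80
P(W=1 | obs) = 13/80 / 27/80 = 13/27
P(W=2 | obs) = 7/40 / 27/80 = 14/27

P(W = 1 | obs) = 13/27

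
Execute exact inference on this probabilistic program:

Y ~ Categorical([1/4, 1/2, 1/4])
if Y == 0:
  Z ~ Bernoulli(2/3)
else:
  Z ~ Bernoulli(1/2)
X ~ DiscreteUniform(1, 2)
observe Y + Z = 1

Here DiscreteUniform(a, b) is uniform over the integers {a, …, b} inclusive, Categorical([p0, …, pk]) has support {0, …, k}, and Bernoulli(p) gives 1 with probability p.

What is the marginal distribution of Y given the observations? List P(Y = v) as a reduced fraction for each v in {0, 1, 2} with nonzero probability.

Enumerate traces; 4 have nonzero weight after conditioning:
  (Y=0, Z=1, X=1) weight 1/12
  (Y=0, Z=1, X=2) weight 1/12
  (Y=1, Z=0, X=1) weight 1/8
  (Y=1, Z=0, X=2) weight 1/8
Group by Y:
  weight(Y=0) = 1/6
  weight(Y=1) = 1/4
Total weight = 1/6 + 1/4 = 5/12
P(Y=0 | obs) = 1/6 / 5/12 = 2/5
P(Y=1 | obs) = 1/4 / 5/12 = 3/5

P(Y=0) = 2/5, P(Y=1) = 3/5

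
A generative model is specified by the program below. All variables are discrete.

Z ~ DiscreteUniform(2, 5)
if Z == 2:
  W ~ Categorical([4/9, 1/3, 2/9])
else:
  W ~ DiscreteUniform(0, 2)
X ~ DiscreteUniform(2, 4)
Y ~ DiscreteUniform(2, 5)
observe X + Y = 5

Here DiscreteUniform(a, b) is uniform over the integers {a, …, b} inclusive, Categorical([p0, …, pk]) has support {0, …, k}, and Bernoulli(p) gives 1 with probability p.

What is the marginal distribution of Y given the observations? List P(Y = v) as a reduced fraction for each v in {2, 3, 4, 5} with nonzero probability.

Enumerate traces; 24 have nonzero weight after conditioning:
  (Z=2, W=0, X=2, Y=3) weight 1/108
  (Z=2, W=0, X=3, Y=2) weight 1/108
  (Z=2, W=1, X=2, Y=3) weight 1/144
  (Z=2, W=1, X=3, Y=2) weight 1/144
  (Z=2, W=2, X=2, Y=3) weight 1/216
  (Z=2, W=2, X=3, Y=2) weight 1/216
  (Z=3, W=0, X=2, Y=3) weight 1/144
  (Z=3, W=0, X=3, Y=2) weight 1/144
  … 16 more
Group by Y:
  weight(Y=2) = 1/12
  weight(Y=3) = 1/12
Total weight = 1/12 + 1/12 = 1/6
P(Y=2 | obs) = 1/12 / 1/6 = 1/2
P(Y=3 | obs) = 1/12 / 1/6 = 1/2

P(Y=2) = 1/2, P(Y=3) = 1/2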